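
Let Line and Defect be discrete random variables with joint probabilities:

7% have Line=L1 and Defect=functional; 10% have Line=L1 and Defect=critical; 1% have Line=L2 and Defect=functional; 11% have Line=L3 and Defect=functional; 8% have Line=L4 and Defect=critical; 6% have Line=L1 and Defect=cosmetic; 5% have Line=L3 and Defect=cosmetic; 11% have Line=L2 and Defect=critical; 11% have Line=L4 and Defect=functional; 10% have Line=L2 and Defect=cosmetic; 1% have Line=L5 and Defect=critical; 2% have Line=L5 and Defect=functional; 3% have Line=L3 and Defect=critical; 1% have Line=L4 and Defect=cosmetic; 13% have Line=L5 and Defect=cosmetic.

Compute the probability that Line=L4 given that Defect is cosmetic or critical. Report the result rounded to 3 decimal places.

0.132

P(Defect=cosmetic) = 0.06 + 0.10 + 0.05 + 0.01 + 0.13 = 0.35.
P(Defect=critical) = 0.10 + 0.11 + 0.03 + 0.08 + 0.01 = 0.33.
P(Defect ∈ {cosmetic, critical}) = 0.35 + 0.33 = 0.68; P(Line=L4, Defect ∈ {cosmetic, critical}) = 0.01 + 0.08 = 0.09.
P(Line=L4 | Defect ∈ {cosmetic, critical}) = 0.09/0.68 = 0.132.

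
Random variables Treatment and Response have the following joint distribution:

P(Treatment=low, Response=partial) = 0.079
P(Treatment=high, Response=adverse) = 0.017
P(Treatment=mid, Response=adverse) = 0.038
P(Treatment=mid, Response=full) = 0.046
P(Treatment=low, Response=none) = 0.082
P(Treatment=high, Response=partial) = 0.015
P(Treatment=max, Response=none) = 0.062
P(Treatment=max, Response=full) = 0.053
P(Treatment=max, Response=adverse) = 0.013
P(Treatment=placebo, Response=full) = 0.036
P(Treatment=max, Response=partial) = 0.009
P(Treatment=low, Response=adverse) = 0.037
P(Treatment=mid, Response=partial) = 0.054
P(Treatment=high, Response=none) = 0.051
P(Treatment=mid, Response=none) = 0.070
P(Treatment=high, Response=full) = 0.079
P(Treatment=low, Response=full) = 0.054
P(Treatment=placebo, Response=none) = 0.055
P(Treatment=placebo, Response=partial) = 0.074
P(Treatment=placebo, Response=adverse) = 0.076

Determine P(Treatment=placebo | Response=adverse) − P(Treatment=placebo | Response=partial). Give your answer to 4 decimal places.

0.0995

P(Response=adverse) = 0.076 + 0.037 + 0.038 + 0.017 + 0.013 = 0.181; P(Treatment=placebo | Response=adverse) = 0.076/0.181 = 0.41989.
P(Response=partial) = 0.074 + 0.079 + 0.054 + 0.015 + 0.009 = 0.231; P(Treatment=placebo | Response=partial) = 0.074/0.231 = 0.32035.
Difference = 0.0995.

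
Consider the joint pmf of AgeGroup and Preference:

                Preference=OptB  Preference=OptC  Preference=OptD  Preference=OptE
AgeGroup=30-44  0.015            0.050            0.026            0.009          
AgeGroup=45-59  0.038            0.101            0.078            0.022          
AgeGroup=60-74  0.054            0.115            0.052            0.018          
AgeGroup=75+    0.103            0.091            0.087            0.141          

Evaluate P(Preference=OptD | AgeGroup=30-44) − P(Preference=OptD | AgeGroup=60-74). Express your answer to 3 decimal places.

P(AgeGroup=30-44) = 0.015 + 0.050 + 0.026 + 0.009 = 0.100; P(Preference=OptD | AgeGroup=30-44) = 0.026/0.100 = 0.2600.
P(AgeGroup=60-74) = 0.054 + 0.115 + 0.052 + 0.018 = 0.239; P(Preference=OptD | AgeGroup=60-74) = 0.052/0.239 = 0.2176.
Difference = 0.042.

0.042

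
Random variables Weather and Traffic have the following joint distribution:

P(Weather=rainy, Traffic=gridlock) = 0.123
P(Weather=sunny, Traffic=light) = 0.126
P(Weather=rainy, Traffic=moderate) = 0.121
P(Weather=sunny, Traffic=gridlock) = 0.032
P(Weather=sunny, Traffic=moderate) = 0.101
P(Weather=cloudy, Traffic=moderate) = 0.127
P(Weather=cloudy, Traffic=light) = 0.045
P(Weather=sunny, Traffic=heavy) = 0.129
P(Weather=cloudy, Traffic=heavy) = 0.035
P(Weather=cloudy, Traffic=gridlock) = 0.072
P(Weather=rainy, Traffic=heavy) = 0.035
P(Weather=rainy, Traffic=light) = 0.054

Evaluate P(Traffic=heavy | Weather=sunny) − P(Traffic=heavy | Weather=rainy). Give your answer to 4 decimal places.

P(Weather=sunny) = 0.126 + 0.101 + 0.129 + 0.032 = 0.388; P(Traffic=heavy | Weather=sunny) = 0.129/0.388 = 0.33247.
P(Weather=rainy) = 0.054 + 0.121 + 0.035 + 0.123 = 0.333; P(Traffic=heavy | Weather=rainy) = 0.035/0.333 = 0.10511.
Difference = 0.2274.

0.2274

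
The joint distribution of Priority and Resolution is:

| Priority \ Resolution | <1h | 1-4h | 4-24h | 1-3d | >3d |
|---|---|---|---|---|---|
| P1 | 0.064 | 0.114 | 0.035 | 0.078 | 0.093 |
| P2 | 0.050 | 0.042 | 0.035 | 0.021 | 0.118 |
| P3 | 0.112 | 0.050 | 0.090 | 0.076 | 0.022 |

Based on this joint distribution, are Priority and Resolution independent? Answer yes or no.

P(Priority=P3) = 0.350 and P(Resolution=>3d) = 0.233, so their product is 0.08155, but P(Priority=P3, Resolution=>3d) = 0.022. Since these differ, Priority and Resolution are not independent.

no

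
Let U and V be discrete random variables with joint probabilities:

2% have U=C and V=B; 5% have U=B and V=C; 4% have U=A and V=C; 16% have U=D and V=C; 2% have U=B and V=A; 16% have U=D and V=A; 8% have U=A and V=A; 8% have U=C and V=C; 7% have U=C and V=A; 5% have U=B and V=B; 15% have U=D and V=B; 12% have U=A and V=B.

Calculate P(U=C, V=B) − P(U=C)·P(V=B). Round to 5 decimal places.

P(U=C) = 0.07 + 0.02 + 0.08 = 0.17.
P(V=B) = 0.12 + 0.05 + 0.02 + 0.15 = 0.34.
P(U=C, V=B) − P(U=C)P(V=B) = 0.02 − 0.17×0.34 = -0.03780.

-0.03780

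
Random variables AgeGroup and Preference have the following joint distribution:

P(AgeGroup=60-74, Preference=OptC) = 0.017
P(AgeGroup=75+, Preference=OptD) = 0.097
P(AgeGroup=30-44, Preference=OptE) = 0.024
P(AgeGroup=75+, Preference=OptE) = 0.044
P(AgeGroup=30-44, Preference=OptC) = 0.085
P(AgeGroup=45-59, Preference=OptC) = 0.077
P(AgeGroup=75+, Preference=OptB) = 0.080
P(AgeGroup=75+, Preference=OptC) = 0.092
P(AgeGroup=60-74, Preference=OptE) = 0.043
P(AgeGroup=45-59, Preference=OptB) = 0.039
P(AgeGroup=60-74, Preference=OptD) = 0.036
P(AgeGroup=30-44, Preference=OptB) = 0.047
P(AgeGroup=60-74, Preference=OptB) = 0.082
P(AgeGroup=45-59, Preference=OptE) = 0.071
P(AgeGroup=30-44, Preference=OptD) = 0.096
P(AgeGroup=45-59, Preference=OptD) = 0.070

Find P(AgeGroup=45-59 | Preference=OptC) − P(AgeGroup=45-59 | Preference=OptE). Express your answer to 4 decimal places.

P(Preference=OptC) = 0.085 + 0.077 + 0.017 + 0.092 = 0.271; P(AgeGroup=45-59 | Preference=OptC) = 0.077/0.271 = 0.28413.
P(Preference=OptE) = 0.024 + 0.071 + 0.043 + 0.044 = 0.182; P(AgeGroup=45-59 | Preference=OptE) = 0.071/0.182 = 0.39011.
Difference = -0.1060.

-0.1060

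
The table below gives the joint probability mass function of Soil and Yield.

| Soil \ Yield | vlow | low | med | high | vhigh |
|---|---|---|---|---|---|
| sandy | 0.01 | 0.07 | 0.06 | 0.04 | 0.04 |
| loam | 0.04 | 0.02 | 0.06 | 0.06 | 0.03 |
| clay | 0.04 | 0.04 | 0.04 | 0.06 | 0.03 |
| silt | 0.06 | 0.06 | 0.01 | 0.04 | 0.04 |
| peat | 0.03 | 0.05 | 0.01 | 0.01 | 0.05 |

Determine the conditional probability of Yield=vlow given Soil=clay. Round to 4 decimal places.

0.1905

P(Soil=clay) = 0.04 + 0.04 + 0.04 + 0.06 + 0.03 = 0.21.
P(Yield=vlow | Soil=clay) = 0.04/0.21 = 0.1905.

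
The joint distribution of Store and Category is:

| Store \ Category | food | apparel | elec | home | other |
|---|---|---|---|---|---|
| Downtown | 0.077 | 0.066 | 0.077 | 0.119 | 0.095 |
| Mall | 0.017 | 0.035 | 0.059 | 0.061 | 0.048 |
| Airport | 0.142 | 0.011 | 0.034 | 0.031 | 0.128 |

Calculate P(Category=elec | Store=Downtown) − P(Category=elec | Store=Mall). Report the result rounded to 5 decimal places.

P(Store=Downtown) = 0.077 + 0.066 + 0.077 + 0.119 + 0.095 = 0.434; P(Category=elec | Store=Downtown) = 0.077/0.434 = 0.177419.
P(Store=Mall) = 0.017 + 0.035 + 0.059 + 0.061 + 0.048 = 0.220; P(Category=elec | Store=Mall) = 0.059/0.220 = 0.268182.
Difference = -0.09076.

-0.09076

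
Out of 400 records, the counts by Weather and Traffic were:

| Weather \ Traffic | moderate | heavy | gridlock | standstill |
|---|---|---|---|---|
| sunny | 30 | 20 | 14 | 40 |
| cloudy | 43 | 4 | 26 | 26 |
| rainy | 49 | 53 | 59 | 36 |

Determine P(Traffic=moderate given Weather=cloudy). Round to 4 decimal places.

0.4343

Total with Weather=cloudy: 43 + 4 + 26 + 26 = 99.
P(Traffic=moderate | Weather=cloudy) = 43/99 = 0.4343.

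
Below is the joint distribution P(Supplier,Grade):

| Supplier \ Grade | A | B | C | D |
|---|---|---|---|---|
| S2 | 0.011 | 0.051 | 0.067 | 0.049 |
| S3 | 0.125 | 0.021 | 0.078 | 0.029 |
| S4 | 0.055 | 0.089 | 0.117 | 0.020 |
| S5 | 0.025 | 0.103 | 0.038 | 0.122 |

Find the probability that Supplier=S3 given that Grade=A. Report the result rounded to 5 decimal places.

0.57870

P(Grade=A) = 0.011 + 0.125 + 0.055 + 0.025 = 0.216.
P(Supplier=S3 | Grade=A) = 0.125/0.216 = 0.57870.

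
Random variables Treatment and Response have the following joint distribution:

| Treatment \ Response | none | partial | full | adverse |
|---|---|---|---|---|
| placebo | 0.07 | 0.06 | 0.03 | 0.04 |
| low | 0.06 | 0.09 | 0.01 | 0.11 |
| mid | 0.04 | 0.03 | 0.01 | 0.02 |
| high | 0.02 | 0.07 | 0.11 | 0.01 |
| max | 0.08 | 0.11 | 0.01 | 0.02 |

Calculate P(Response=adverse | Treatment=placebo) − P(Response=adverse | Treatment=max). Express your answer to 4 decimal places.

P(Treatment=placebo) = 0.07 + 0.06 + 0.03 + 0.04 = 0.20; P(Response=adverse | Treatment=placebo) = 0.04/0.20 = 0.20000.
P(Treatment=max) = 0.08 + 0.11 + 0.01 + 0.02 = 0.22; P(Response=adverse | Treatment=max) = 0.02/0.22 = 0.09091.
Difference = 0.1091.

0.1091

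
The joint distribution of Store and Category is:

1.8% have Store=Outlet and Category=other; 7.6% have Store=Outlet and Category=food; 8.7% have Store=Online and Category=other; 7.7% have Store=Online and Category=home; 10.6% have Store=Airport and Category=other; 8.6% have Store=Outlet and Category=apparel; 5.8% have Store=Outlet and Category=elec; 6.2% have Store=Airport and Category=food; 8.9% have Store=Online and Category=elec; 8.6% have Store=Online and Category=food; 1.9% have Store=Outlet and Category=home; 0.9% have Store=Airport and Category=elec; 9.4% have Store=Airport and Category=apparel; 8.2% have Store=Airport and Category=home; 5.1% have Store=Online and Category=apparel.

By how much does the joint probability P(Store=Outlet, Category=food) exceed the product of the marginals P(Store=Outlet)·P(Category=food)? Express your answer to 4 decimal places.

P(Store=Outlet) = 0.076 + 0.086 + 0.058 + 0.019 + 0.018 = 0.257.
P(Category=food) = 0.062 + 0.076 + 0.086 = 0.224.
P(Store=Outlet, Category=food) − P(Store=Outlet)P(Category=food) = 0.076 − 0.257×0.224 = 0.0184.

0.0184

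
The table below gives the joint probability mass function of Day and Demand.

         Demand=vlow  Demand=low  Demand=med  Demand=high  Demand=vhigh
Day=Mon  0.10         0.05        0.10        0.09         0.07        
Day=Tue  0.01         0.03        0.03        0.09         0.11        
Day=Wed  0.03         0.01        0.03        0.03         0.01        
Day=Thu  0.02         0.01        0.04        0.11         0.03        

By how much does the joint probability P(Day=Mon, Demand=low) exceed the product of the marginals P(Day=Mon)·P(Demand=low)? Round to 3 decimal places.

0.009

P(Day=Mon) = 0.10 + 0.05 + 0.10 + 0.09 + 0.07 = 0.41.
P(Demand=low) = 0.05 + 0.03 + 0.01 + 0.01 = 0.10.
P(Day=Mon, Demand=low) − P(Day=Mon)P(Demand=low) = 0.05 − 0.41×0.10 = 0.009.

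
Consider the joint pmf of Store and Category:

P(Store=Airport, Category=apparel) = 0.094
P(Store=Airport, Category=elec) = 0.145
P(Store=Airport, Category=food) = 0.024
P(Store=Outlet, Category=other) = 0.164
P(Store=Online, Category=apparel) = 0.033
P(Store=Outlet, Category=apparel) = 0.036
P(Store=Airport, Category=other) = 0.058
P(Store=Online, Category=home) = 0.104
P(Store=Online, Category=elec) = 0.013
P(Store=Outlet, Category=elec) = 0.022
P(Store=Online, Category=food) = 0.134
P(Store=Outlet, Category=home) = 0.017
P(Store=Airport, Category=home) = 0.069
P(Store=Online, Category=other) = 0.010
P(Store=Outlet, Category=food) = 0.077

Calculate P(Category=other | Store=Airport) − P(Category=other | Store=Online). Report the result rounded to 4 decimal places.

0.1147

P(Store=Airport) = 0.024 + 0.094 + 0.145 + 0.069 + 0.058 = 0.390; P(Category=other | Store=Airport) = 0.058/0.390 = 0.14872.
P(Store=Online) = 0.134 + 0.033 + 0.013 + 0.104 + 0.010 = 0.294; P(Category=other | Store=Online) = 0.010/0.294 = 0.03401.
Difference = 0.1147.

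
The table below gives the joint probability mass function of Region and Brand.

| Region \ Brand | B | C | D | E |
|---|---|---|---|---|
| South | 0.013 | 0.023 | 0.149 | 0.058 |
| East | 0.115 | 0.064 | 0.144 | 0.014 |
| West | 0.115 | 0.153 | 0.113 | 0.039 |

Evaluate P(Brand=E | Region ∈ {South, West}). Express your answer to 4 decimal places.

0.1463

P(Region=South) = 0.013 + 0.023 + 0.149 + 0.058 = 0.243.
P(Region=West) = 0.115 + 0.153 + 0.113 + 0.039 = 0.420.
P(Region ∈ {South, West}) = 0.243 + 0.420 = 0.663; P(Brand=E, Region ∈ {South, West}) = 0.058 + 0.039 = 0.097.
P(Brand=E | Region ∈ {South, West}) = 0.097/0.663 = 0.1463.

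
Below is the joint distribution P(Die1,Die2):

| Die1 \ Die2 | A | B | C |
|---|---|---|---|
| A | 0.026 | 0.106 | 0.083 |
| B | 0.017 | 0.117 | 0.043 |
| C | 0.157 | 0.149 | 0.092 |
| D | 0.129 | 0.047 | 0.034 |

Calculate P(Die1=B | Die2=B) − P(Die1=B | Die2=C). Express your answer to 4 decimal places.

P(Die2=B) = 0.106 + 0.117 + 0.149 + 0.047 = 0.419; P(Die1=B | Die2=B) = 0.117/0.419 = 0.27924.
P(Die2=C) = 0.083 + 0.043 + 0.092 + 0.034 = 0.252; P(Die1=B | Die2=C) = 0.043/0.252 = 0.17063.
Difference = 0.1086.

0.1086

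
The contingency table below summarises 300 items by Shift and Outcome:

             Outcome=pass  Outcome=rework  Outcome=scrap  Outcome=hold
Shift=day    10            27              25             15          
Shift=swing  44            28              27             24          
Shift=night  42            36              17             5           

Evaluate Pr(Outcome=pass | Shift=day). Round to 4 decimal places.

0.1299

Total with Shift=day: 10 + 27 + 25 + 15 = 77.
P(Outcome=pass | Shift=day) = 10/77 = 0.1299.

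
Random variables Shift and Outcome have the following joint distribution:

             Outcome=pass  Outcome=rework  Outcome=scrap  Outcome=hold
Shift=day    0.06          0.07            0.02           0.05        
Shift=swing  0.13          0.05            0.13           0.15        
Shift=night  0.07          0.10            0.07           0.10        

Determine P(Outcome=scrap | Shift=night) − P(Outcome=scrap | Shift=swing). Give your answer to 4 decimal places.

P(Shift=night) = 0.07 + 0.10 + 0.07 + 0.10 = 0.34; P(Outcome=scrap | Shift=night) = 0.07/0.34 = 0.20588.
P(Shift=swing) = 0.13 + 0.05 + 0.13 + 0.15 = 0.46; P(Outcome=scrap | Shift=swing) = 0.13/0.46 = 0.28261.
Difference = -0.0767.

-0.0767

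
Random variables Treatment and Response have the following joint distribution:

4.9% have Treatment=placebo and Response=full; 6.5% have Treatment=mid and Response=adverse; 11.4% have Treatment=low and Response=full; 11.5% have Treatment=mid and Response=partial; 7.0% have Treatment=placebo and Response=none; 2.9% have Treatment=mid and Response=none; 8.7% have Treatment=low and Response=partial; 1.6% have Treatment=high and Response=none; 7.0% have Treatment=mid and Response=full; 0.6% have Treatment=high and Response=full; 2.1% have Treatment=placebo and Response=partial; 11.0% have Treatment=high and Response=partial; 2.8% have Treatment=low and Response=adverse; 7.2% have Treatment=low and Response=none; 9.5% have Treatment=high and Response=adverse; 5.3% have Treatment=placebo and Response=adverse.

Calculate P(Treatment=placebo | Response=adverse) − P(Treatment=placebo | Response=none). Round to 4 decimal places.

P(Response=adverse) = 0.053 + 0.028 + 0.065 + 0.095 = 0.241; P(Treatment=placebo | Response=adverse) = 0.053/0.241 = 0.21992.
P(Response=none) = 0.070 + 0.072 + 0.029 + 0.016 = 0.187; P(Treatment=placebo | Response=none) = 0.070/0.187 = 0.37433.
Difference = -0.1544.

-0.1544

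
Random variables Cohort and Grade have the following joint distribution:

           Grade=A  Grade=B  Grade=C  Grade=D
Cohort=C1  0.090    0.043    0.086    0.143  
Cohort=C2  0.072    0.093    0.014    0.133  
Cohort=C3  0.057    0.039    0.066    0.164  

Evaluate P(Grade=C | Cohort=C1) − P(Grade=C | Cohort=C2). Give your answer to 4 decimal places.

0.1927

P(Cohort=C1) = 0.090 + 0.043 + 0.086 + 0.143 = 0.362; P(Grade=C | Cohort=C1) = 0.086/0.362 = 0.23757.
P(Cohort=C2) = 0.072 + 0.093 + 0.014 + 0.133 = 0.312; P(Grade=C | Cohort=C2) = 0.014/0.312 = 0.04487.
Difference = 0.1927.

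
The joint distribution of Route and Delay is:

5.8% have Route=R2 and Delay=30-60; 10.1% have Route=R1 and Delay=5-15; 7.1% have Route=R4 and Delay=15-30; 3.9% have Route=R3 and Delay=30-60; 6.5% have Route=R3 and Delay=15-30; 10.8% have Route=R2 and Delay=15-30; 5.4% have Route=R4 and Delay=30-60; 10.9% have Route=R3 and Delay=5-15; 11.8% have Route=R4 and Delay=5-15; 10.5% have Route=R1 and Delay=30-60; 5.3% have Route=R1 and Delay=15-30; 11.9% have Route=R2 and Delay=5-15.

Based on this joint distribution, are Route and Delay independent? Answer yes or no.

no

P(Route=R1) = 0.259 and P(Delay=30-60) = 0.256, so their product is 0.06630, but P(Route=R1, Delay=30-60) = 0.105. Since these differ, Route and Delay are not independent.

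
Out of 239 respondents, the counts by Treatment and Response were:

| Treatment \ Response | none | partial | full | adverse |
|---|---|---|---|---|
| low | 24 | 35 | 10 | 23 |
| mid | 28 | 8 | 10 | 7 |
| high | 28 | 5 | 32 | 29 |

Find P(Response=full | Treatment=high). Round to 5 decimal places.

Total with Treatment=high: 28 + 5 + 32 + 29 = 94.
P(Response=full | Treatment=high) = 32/94 = 0.34043.

0.34043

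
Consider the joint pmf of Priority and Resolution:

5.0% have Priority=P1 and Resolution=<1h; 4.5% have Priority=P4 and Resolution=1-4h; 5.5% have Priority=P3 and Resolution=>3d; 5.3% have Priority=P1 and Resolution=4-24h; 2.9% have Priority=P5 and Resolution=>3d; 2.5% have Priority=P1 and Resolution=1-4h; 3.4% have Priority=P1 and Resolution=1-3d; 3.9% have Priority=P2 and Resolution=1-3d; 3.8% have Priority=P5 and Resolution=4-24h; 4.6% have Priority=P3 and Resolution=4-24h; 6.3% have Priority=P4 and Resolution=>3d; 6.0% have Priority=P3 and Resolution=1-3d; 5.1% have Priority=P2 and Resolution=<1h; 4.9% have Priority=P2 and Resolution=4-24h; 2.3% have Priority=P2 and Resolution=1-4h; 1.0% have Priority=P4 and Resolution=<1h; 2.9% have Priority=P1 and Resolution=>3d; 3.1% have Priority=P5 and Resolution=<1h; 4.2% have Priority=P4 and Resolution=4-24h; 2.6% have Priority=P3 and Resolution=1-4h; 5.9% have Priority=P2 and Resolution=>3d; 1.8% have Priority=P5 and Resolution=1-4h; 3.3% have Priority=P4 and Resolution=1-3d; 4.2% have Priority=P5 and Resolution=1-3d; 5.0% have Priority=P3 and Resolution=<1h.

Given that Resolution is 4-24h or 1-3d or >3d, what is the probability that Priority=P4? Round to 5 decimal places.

0.20566

P(Resolution=4-24h) = 0.053 + 0.049 + 0.046 + 0.042 + 0.038 = 0.228.
P(Resolution=1-3d) = 0.034 + 0.039 + 0.060 + 0.033 + 0.042 = 0.208.
P(Resolution=>3d) = 0.029 + 0.059 + 0.055 + 0.063 + 0.029 = 0.235.
P(Resolution ∈ {4-24h, 1-3d, >3d}) = 0.228 + 0.208 + 0.235 = 0.671; P(Priority=P4, Resolution ∈ {4-24h, 1-3d, >3d}) = 0.042 + 0.033 + 0.063 = 0.138.
P(Priority=P4 | Resolution ∈ {4-24h, 1-3d, >3d}) = 0.138/0.671 = 0.20566.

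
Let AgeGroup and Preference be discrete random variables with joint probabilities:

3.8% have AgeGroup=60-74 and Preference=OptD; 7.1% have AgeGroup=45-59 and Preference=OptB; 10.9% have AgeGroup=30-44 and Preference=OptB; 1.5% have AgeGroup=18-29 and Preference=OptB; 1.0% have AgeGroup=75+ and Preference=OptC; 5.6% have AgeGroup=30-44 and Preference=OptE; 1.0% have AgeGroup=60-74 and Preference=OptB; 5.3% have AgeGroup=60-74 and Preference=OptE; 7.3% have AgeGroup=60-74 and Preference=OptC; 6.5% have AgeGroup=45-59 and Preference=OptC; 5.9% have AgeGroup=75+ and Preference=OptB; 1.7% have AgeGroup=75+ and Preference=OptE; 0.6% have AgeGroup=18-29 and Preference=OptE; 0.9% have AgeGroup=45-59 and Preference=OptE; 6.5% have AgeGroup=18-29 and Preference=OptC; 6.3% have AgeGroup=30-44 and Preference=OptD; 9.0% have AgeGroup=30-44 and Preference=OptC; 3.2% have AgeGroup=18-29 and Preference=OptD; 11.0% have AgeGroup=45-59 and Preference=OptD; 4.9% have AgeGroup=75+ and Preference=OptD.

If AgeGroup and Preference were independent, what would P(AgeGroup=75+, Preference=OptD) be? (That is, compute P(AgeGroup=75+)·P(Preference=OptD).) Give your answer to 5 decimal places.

0.03942

P(AgeGroup=75+) = 0.059 + 0.010 + 0.049 + 0.017 = 0.135.
P(Preference=OptD) = 0.032 + 0.063 + 0.110 + 0.038 + 0.049 = 0.292.
Product: 0.135 × 0.292 = 0.03942.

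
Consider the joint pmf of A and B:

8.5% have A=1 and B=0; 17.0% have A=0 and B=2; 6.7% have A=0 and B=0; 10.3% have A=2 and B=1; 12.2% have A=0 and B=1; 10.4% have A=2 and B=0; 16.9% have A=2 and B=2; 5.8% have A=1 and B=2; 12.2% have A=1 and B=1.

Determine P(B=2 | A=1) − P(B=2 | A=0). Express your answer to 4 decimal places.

P(A=1) = 0.085 + 0.122 + 0.058 = 0.265; P(B=2 | A=1) = 0.058/0.265 = 0.21887.
P(A=0) = 0.067 + 0.122 + 0.170 = 0.359; P(B=2 | A=0) = 0.170/0.359 = 0.47354.
Difference = -0.2547.

-0.2547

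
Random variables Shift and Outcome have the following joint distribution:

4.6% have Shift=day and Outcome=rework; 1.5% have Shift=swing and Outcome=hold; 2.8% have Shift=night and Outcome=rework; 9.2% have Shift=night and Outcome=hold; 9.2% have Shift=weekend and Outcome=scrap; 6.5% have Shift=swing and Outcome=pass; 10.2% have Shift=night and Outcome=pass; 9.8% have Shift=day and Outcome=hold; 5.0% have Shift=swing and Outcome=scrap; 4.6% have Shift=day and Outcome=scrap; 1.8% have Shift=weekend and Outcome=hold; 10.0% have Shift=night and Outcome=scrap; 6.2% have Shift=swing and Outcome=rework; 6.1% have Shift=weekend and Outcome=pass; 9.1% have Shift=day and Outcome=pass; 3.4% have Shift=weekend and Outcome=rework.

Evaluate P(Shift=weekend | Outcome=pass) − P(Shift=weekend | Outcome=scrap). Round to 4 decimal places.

P(Outcome=pass) = 0.091 + 0.065 + 0.102 + 0.061 = 0.319; P(Shift=weekend | Outcome=pass) = 0.061/0.319 = 0.19122.
P(Outcome=scrap) = 0.046 + 0.050 + 0.100 + 0.092 = 0.288; P(Shift=weekend | Outcome=scrap) = 0.092/0.288 = 0.31944.
Difference = -0.1282.

-0.1282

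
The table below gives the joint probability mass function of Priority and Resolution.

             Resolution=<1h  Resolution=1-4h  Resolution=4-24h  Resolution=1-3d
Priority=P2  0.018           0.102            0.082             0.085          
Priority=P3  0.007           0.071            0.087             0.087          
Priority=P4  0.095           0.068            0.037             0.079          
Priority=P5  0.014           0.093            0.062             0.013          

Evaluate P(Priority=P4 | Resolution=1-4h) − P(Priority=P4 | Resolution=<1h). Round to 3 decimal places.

-0.505

P(Resolution=1-4h) = 0.102 + 0.071 + 0.068 + 0.093 = 0.334; P(Priority=P4 | Resolution=1-4h) = 0.068/0.334 = 0.2036.
P(Resolution=<1h) = 0.018 + 0.007 + 0.095 + 0.014 = 0.134; P(Priority=P4 | Resolution=<1h) = 0.095/0.134 = 0.7090.
Difference = -0.505.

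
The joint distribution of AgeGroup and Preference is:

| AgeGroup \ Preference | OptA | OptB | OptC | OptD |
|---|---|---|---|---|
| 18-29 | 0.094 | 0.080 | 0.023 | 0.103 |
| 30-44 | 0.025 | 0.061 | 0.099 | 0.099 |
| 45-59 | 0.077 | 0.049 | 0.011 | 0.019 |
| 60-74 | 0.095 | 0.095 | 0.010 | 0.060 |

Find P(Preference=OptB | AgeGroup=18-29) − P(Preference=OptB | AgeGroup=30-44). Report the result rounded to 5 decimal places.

0.05188

P(AgeGroup=18-29) = 0.094 + 0.080 + 0.023 + 0.103 = 0.300; P(Preference=OptB | AgeGroup=18-29) = 0.080/0.300 = 0.266667.
P(AgeGroup=30-44) = 0.025 + 0.061 + 0.099 + 0.099 = 0.284; P(Preference=OptB | AgeGroup=30-44) = 0.061/0.284 = 0.214789.
Difference = 0.05188.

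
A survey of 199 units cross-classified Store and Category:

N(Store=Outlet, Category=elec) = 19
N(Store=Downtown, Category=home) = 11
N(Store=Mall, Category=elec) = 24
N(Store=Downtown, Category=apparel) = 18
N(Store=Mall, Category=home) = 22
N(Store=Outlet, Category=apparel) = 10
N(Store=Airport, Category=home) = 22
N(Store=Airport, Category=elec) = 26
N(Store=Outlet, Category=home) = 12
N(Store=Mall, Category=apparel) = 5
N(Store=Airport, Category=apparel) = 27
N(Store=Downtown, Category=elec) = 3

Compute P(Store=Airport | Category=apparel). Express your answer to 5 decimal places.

Total with Category=apparel: 18 + 5 + 27 + 10 = 60.
P(Store=Airport | Category=apparel) = 27/60 = 0.45000.

0.45000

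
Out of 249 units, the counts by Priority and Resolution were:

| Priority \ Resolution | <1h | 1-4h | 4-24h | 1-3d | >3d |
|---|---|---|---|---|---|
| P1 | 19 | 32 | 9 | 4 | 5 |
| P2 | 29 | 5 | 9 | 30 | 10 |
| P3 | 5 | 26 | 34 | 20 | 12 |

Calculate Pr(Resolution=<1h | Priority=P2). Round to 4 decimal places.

Total with Priority=P2: 29 + 5 + 9 + 30 + 10 = 83.
P(Resolution=<1h | Priority=P2) = 29/83 = 0.3494.

0.3494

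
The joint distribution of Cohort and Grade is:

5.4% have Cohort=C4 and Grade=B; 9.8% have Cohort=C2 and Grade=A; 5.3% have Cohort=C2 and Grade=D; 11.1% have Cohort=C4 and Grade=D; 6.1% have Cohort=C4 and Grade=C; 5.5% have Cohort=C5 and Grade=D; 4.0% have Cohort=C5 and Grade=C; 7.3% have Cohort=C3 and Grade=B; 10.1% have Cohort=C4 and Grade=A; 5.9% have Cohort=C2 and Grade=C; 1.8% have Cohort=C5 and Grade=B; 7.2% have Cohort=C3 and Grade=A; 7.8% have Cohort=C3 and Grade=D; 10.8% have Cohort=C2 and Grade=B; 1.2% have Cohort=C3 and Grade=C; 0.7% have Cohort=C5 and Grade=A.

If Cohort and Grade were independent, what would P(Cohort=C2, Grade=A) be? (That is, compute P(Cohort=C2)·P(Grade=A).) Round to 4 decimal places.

P(Cohort=C2) = 0.098 + 0.108 + 0.059 + 0.053 = 0.318.
P(Grade=A) = 0.098 + 0.072 + 0.101 + 0.007 = 0.278.
Product: 0.318 × 0.278 = 0.0884.

0.0884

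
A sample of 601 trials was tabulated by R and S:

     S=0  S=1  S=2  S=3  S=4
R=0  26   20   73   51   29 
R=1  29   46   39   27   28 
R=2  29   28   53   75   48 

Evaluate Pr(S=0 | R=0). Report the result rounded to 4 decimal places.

Total with R=0: 26 + 20 + 73 + 51 + 29 = 199.
P(S=0 | R=0) = 26/199 = 0.1307.

0.1307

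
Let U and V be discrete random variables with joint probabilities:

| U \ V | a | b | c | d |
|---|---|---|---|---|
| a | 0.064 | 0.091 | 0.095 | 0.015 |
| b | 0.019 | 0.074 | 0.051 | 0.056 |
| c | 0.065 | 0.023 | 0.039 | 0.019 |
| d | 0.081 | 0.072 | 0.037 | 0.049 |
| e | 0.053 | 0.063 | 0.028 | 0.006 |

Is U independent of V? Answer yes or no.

P(U=b) = 0.200 and P(V=a) = 0.282, so their product is 0.05640, but P(U=b, V=a) = 0.019. Since these differ, U and V are not independent.

no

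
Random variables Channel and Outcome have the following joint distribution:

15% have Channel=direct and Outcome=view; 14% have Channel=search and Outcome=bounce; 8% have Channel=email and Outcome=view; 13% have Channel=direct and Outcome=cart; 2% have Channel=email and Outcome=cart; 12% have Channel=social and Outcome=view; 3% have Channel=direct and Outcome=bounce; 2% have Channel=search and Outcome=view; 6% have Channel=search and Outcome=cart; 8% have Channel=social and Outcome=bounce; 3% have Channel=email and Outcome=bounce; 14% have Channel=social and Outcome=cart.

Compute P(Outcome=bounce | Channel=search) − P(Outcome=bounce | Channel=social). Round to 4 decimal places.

0.4011

P(Channel=search) = 0.14 + 0.02 + 0.06 = 0.22; P(Outcome=bounce | Channel=search) = 0.14/0.22 = 0.63636.
P(Channel=social) = 0.08 + 0.12 + 0.14 = 0.34; P(Outcome=bounce | Channel=social) = 0.08/0.34 = 0.23529.
Difference = 0.4011.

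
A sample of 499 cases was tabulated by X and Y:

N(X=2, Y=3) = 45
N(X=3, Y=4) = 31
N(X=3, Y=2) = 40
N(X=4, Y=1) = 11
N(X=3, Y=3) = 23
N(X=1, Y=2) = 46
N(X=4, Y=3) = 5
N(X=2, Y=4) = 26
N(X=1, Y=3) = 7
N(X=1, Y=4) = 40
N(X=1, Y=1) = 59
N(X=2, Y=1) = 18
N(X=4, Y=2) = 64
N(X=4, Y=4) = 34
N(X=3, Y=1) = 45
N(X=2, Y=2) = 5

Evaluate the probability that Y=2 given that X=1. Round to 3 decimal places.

Total with X=1: 59 + 46 + 7 + 40 = 152.
P(Y=2 | X=1) = 46/152 = 0.303.

0.303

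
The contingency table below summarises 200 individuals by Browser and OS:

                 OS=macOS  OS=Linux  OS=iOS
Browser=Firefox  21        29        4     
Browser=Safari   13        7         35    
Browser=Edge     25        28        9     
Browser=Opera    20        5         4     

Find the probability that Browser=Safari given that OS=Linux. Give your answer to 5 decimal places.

Total with OS=Linux: 29 + 7 + 28 + 5 = 69.
P(Browser=Safari | OS=Linux) = 7/69 = 0.10145.

0.10145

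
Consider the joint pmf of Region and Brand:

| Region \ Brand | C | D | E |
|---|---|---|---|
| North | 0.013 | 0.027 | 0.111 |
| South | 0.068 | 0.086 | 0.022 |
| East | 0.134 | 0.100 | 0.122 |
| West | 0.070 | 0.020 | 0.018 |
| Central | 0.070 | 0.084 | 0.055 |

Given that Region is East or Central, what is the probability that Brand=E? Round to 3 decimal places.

P(Region=East) = 0.134 + 0.100 + 0.122 = 0.356.
P(Region=Central) = 0.070 + 0.084 + 0.055 = 0.209.
P(Region ∈ {East, Central}) = 0.356 + 0.209 = 0.565; P(Brand=E, Region ∈ {East, Central}) = 0.122 + 0.055 = 0.177.
P(Brand=E | Region ∈ {East, Central}) = 0.177/0.565 = 0.313.

0.313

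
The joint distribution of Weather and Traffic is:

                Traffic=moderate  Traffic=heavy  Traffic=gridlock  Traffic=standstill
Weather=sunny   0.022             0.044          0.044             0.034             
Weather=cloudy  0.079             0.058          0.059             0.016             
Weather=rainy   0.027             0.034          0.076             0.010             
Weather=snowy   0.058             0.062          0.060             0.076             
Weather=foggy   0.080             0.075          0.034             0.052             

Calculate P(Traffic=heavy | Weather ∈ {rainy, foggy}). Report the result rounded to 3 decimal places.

0.281

P(Weather=rainy) = 0.027 + 0.034 + 0.076 + 0.010 = 0.147.
P(Weather=foggy) = 0.080 + 0.075 + 0.034 + 0.052 = 0.241.
P(Weather ∈ {rainy, foggy}) = 0.147 + 0.241 = 0.388; P(Traffic=heavy, Weather ∈ {rainy, foggy}) = 0.034 + 0.075 = 0.109.
P(Traffic=heavy | Weather ∈ {rainy, foggy}) = 0.109/0.388 = 0.281.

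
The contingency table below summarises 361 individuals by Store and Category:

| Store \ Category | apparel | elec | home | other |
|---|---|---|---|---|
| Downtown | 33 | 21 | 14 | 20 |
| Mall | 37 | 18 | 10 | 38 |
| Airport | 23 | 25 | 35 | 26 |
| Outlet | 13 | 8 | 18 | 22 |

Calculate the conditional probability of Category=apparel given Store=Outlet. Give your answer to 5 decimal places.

0.21311

Total with Store=Outlet: 13 + 8 + 18 + 22 = 61.
P(Category=apparel | Store=Outlet) = 13/61 = 0.21311.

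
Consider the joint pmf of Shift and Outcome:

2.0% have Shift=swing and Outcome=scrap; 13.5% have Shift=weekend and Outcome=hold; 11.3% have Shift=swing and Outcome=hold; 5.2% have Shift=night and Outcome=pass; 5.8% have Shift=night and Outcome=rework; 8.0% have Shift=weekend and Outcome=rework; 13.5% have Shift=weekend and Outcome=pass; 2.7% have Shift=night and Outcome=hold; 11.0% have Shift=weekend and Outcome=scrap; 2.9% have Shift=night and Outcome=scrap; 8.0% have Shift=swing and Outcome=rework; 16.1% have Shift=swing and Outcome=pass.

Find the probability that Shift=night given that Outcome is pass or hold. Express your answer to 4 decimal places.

P(Outcome=pass) = 0.161 + 0.052 + 0.135 = 0.348.
P(Outcome=hold) = 0.113 + 0.027 + 0.135 = 0.275.
P(Outcome ∈ {pass, hold}) = 0.348 + 0.275 = 0.623; P(Shift=night, Outcome ∈ {pass, hold}) = 0.052 + 0.027 = 0.079.
P(Shift=night | Outcome ∈ {pass, hold}) = 0.079/0.623 = 0.1268.

0.1268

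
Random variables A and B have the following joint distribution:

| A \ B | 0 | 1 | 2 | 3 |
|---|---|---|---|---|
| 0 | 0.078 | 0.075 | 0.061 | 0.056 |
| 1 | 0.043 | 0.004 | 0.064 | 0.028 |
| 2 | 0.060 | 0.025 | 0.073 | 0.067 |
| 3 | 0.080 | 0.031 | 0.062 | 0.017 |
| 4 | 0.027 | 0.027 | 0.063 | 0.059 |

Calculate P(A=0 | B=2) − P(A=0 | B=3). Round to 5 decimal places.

P(B=2) = 0.061 + 0.064 + 0.073 + 0.062 + 0.063 = 0.323; P(A=0 | B=2) = 0.061/0.323 = 0.188854.
P(B=3) = 0.056 + 0.028 + 0.067 + 0.017 + 0.059 = 0.227; P(A=0 | B=3) = 0.056/0.227 = 0.246696.
Difference = -0.05784.

-0.05784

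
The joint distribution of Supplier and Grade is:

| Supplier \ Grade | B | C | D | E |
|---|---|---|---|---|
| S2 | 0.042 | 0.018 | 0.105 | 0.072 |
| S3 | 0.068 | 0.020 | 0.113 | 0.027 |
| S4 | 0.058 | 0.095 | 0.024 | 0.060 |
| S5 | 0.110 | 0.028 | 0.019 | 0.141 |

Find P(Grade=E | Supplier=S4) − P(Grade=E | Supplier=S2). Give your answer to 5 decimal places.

P(Supplier=S4) = 0.058 + 0.095 + 0.024 + 0.060 = 0.237; P(Grade=E | Supplier=S4) = 0.060/0.237 = 0.253165.
P(Supplier=S2) = 0.042 + 0.018 + 0.105 + 0.072 = 0.237; P(Grade=E | Supplier=S2) = 0.072/0.237 = 0.303797.
Difference = -0.05063.

-0.05063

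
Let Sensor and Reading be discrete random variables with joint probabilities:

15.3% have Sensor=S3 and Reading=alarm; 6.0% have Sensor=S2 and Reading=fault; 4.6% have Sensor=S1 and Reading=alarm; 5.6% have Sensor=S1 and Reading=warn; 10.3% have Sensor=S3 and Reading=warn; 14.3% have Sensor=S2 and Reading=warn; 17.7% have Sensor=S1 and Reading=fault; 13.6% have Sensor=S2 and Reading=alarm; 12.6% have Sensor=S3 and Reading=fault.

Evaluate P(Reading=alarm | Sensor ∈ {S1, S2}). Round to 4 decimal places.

0.2945

P(Sensor=S1) = 0.056 + 0.046 + 0.177 = 0.279.
P(Sensor=S2) = 0.143 + 0.136 + 0.060 = 0.339.
P(Sensor ∈ {S1, S2}) = 0.279 + 0.339 = 0.618; P(Reading=alarm, Sensor ∈ {S1, S2}) = 0.046 + 0.136 = 0.182.
P(Reading=alarm | Sensor ∈ {S1, S2}) = 0.182/0.618 = 0.2945.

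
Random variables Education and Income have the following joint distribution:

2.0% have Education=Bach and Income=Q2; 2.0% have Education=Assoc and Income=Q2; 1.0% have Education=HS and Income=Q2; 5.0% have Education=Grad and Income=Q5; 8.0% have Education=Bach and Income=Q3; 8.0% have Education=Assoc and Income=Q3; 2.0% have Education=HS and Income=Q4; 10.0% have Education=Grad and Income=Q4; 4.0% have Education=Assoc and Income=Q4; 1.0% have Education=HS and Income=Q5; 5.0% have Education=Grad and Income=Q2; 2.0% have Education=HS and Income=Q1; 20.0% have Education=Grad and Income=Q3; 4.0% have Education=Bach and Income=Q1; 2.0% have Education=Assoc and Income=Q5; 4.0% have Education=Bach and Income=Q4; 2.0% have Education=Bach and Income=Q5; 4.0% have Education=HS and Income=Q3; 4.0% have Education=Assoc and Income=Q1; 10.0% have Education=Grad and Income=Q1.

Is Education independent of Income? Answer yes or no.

yes

Every cell satisfies P(Education,Income) = P(Education)·P(Income). For instance P(Education=Assoc) = 0.200, P(Income=Q2) = 0.100, and 0.200×0.100 = 0.020 matches the joint entry. So Education and Income are independent.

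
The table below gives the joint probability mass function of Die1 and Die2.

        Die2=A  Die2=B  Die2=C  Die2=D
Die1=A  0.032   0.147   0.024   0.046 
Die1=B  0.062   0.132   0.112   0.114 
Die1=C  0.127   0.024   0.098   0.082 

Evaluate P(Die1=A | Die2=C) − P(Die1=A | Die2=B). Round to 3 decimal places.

P(Die2=C) = 0.024 + 0.112 + 0.098 = 0.234; P(Die1=A | Die2=C) = 0.024/0.234 = 0.1026.
P(Die2=B) = 0.147 + 0.132 + 0.024 = 0.303; P(Die1=A | Die2=B) = 0.147/0.303 = 0.4851.
Difference = -0.383.

-0.383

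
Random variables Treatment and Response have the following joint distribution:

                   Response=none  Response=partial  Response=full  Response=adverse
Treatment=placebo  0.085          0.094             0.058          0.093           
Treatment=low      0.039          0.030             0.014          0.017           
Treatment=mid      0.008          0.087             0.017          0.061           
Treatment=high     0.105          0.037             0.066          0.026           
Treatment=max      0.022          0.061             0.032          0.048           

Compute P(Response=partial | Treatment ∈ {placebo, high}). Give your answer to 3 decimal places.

0.232

P(Treatment=placebo) = 0.085 + 0.094 + 0.058 + 0.093 = 0.330.
P(Treatment=high) = 0.105 + 0.037 + 0.066 + 0.026 = 0.234.
P(Treatment ∈ {placebo, high}) = 0.330 + 0.234 = 0.564; P(Response=partial, Treatment ∈ {placebo, high}) = 0.094 + 0.037 = 0.131.
P(Response=partial | Treatment ∈ {placebo, high}) = 0.131/0.564 = 0.232.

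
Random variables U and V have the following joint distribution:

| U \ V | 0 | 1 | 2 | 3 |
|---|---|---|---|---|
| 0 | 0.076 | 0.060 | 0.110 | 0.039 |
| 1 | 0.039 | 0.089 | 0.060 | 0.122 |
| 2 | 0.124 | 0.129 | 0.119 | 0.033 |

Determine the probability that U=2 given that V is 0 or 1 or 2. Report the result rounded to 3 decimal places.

P(V=0) = 0.076 + 0.039 + 0.124 = 0.239.
P(V=1) = 0.060 + 0.089 + 0.129 = 0.278.
P(V=2) = 0.110 + 0.060 + 0.119 = 0.289.
P(V ∈ {0, 1, 2}) = 0.239 + 0.278 + 0.289 = 0.806; P(U=2, V ∈ {0, 1, 2}) = 0.124 + 0.129 + 0.119 = 0.372.
P(U=2 | V ∈ {0, 1, 2}) = 0.372/0.806 = 0.462.

0.462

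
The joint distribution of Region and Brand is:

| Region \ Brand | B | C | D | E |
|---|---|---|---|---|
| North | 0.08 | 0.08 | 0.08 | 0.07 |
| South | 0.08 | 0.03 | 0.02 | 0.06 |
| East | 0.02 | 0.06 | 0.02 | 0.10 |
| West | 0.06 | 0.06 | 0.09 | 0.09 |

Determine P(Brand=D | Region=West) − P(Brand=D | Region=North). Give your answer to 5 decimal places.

0.04194

P(Region=West) = 0.06 + 0.06 + 0.09 + 0.09 = 0.30; P(Brand=D | Region=West) = 0.09/0.30 = 0.300000.
P(Region=North) = 0.08 + 0.08 + 0.08 + 0.07 = 0.31; P(Brand=D | Region=North) = 0.08/0.31 = 0.258065.
Difference = 0.04194.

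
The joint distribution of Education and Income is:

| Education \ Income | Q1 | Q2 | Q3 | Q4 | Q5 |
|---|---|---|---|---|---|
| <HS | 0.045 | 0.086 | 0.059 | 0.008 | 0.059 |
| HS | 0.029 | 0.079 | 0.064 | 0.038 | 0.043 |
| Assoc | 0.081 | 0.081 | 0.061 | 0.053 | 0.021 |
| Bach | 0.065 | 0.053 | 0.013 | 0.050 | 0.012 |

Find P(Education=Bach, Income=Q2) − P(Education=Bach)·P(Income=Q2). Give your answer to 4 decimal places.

-0.0047

P(Education=Bach) = 0.065 + 0.053 + 0.013 + 0.050 + 0.012 = 0.193.
P(Income=Q2) = 0.086 + 0.079 + 0.081 + 0.053 = 0.299.
P(Education=Bach, Income=Q2) − P(Education=Bach)P(Income=Q2) = 0.053 − 0.193×0.299 = -0.0047.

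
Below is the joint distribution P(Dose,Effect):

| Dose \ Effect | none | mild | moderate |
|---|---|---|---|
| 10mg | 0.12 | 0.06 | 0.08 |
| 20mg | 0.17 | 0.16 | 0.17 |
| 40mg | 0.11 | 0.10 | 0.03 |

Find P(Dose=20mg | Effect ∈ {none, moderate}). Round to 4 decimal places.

0.5000

P(Effect=none) = 0.12 + 0.17 + 0.11 = 0.40.
P(Effect=moderate) = 0.08 + 0.17 + 0.03 = 0.28.
P(Effect ∈ {none, moderate}) = 0.40 + 0.28 = 0.68; P(Dose=20mg, Effect ∈ {none, moderate}) = 0.17 + 0.17 = 0.34.
P(Dose=20mg | Effect ∈ {none, moderate}) = 0.34/0.68 = 0.5000.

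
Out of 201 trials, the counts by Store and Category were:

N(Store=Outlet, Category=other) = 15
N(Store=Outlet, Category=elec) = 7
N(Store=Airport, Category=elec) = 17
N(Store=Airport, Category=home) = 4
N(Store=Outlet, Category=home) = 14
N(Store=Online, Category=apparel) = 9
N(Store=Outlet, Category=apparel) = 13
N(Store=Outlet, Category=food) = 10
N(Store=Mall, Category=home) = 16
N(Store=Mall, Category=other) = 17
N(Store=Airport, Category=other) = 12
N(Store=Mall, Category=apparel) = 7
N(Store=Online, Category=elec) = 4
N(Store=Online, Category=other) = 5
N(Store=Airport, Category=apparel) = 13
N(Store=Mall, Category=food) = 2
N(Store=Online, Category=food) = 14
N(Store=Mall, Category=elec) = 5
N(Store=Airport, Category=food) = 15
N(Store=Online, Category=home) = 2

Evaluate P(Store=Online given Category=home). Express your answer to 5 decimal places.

Total with Category=home: 16 + 4 + 14 + 2 = 36.
P(Store=Online | Category=home) = 2/36 = 0.05556.

0.05556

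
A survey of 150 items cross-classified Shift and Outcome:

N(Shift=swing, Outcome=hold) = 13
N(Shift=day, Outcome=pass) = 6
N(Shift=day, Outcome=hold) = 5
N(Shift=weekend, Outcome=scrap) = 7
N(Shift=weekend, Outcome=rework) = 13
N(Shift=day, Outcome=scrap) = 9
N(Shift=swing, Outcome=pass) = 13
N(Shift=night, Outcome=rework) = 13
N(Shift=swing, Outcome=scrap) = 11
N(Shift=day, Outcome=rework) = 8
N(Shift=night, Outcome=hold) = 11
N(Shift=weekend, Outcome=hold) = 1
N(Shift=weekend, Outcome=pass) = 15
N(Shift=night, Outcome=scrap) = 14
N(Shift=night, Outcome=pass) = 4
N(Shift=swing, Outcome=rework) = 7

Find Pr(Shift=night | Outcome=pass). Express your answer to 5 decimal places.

Total with Outcome=pass: 6 + 13 + 4 + 15 = 38.
P(Shift=night | Outcome=pass) = 4/38 = 0.10526.

0.10526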